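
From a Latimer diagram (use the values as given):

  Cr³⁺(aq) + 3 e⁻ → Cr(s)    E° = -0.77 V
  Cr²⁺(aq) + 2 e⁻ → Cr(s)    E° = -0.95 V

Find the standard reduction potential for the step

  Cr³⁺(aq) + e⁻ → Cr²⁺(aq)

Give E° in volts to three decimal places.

Sequential free energies add, so n₃E°₃ = n₁E°₁ + n₂E°₂.
With n₃ = 3, and the known step contributing 2×(-0.95) V, the unknown satisfies 1·E° = 3×(-0.77) − 2×(-0.95) = -0.410.
E° = -0.410 / 1 = -0.410 V.

-0.410 V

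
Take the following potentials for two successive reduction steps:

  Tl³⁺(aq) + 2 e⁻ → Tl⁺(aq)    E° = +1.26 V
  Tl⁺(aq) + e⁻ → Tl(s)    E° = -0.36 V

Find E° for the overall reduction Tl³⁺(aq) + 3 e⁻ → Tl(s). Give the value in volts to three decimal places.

Standard free energies of sequential steps add: ΔG°₃ = ΔG°₁ + ΔG°₂, so n₃E°₃ = n₁E°₁ + n₂E°₂.
E°₃ = (2×+1.26 + 1×-0.36) / 3 = (+2.160) / 3 = +0.720 V.

+0.720 V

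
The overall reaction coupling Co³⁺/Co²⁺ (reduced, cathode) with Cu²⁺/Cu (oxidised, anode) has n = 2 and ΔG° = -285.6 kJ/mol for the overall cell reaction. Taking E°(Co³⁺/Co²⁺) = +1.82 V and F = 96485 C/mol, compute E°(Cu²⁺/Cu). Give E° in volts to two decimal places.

E°cell = −ΔG°/(nF) = −(-285.6×10³)/((2)(96485)) = +1.480 V.
Since Co³⁺/Co²⁺ is the cathode and Cu²⁺/Cu the anode, E°cell = E°(Co³⁺/Co²⁺) − E°(Cu²⁺/Cu).
So E°(Cu²⁺/Cu) = E°(Co³⁺/Co²⁺) − E°cell = (+1.82) − (+1.480) = +0.34 V.

+0.34 V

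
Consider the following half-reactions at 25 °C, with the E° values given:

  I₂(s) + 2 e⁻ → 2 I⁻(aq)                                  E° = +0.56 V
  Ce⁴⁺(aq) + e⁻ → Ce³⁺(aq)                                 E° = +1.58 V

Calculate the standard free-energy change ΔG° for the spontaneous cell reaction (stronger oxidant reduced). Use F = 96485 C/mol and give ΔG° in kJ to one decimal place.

-196.8 kJ

Ce⁴⁺/Ce³⁺ (E° = +1.58 V) is the cathode; I₂/I⁻ (E° = +0.56 V) is the anode, so E°cell = +1.02 V.
Balancing electrons gives n = 2 (lcm of 1 and 2).
ΔG° = −nFE° = −(2)(96485)(+1.02) = -196,829 J = -196.8 kJ.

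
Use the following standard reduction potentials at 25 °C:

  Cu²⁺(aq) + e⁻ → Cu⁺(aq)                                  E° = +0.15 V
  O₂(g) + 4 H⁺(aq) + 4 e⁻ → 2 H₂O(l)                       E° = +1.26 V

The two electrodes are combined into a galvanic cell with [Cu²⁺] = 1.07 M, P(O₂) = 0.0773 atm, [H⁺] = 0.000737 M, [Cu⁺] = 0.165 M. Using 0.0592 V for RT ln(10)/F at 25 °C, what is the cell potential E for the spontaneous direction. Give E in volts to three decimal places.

O₂/H₂O is the cathode (higher E°), Cu²⁺/Cu⁺ the anode: E°cell = +1.26 − (+0.15) = +1.11 V, n = 4.
Overall: O₂(g) + 4 H⁺(aq) + 4 Cu⁺(aq) → 2 H₂O(l) + 4 Cu²⁺(aq)
Q = [Cu²⁺]^4 / (P(O₂)·[H⁺]^4·[Cu⁺]^4); log Q = 16.890.
E = E° − (0.0592/n) log Q = +1.11 − (0.0592/4)(16.890) = +0.860 V.

+0.860 V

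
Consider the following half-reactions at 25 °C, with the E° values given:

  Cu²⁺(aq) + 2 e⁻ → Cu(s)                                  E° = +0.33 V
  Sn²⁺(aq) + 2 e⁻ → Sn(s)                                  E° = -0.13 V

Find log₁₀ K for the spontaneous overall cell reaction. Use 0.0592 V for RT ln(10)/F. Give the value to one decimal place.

Cathode: Cu²⁺/Cu; anode: Sn²⁺/Sn. E°cell = +0.46 V, n = 2.
log K = nE°cell / 0.0592 = (2)(+0.46) / 0.0592 = 15.5.

15.5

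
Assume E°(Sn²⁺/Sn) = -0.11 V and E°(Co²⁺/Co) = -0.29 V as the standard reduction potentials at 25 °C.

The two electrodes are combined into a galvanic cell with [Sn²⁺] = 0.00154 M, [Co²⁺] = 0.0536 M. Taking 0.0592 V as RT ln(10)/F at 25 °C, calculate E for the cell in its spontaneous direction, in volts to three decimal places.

Sn²⁺/Sn is the cathode (higher E°), Co²⁺/Co the anode: E°cell = -0.11 − (-0.29) = +0.18 V, n = 2.
Overall: Sn²⁺(aq) + Co(s) → Sn(s) + Co²⁺(aq)
Q = [Co²⁺] / ([Sn²⁺]); log Q = 1.542.
E = E° − (0.0592/n) log Q = +0.18 − (0.0592/2)(1.542) = +0.134 V.

+0.134 V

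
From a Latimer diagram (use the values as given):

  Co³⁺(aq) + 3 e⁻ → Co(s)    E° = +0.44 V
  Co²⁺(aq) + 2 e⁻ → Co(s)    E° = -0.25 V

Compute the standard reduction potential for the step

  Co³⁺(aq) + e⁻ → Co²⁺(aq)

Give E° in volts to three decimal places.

Sequential free energies add, so n₃E°₃ = n₁E°₁ + n₂E°₂.
With n₃ = 3, and the known step contributing 2×(-0.25) V, the unknown satisfies 1·E° = 3×(+0.44) − 2×(-0.25) = +1.820.
E° = +1.820 / 1 = +1.820 V.

+1.820 V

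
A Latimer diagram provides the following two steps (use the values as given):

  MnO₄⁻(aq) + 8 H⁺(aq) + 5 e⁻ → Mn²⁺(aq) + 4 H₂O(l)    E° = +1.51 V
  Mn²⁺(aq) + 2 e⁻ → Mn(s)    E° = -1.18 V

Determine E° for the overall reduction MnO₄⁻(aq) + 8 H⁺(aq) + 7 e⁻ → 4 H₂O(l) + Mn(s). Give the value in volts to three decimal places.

+0.741 V

Standard free energies of sequential steps add: ΔG°₃ = ΔG°₁ + ΔG°₂, so n₃E°₃ = n₁E°₁ + n₂E°₂.
E°₃ = (5×+1.51 + 2×-1.18) / 7 = (+5.190) / 7 = +0.741 V.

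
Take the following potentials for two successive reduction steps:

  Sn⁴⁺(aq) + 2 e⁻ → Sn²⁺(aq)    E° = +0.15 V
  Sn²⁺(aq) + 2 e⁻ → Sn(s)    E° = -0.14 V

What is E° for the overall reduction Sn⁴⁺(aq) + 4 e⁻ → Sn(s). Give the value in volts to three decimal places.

Adding the free-energy changes (−nFE°) of the two steps gives −n₃FE°₃ = −n₁FE°₁ − n₂FE°₂.
E°₃ = (2×+0.15 + 2×-0.14) / 4 = (+0.020) / 4 = +0.005 V.

+0.005 V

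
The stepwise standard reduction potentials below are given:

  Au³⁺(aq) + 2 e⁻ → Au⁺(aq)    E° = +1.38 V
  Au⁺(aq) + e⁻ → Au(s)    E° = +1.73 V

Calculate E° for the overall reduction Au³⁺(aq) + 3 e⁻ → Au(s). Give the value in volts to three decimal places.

Standard free energies of sequential steps add: ΔG°₃ = ΔG°₁ + ΔG°₂, so n₃E°₃ = n₁E°₁ + n₂E°₂.
E°₃ = (2×+1.38 + 1×+1.73) / 3 = (+4.490) / 3 = +1.497 V.
Simply averaging or adding the two E° values would be wrong; the electron-weighted sum is required.

+1.497 V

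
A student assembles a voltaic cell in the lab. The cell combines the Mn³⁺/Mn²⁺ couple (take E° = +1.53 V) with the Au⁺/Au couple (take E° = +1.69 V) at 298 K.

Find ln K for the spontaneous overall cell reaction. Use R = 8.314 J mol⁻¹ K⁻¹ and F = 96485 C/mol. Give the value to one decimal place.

Cathode: Au⁺/Au; anode: Mn³⁺/Mn²⁺. E°cell = (+1.69) − (+1.53) = +0.16 V, with n = 1.
ΔG° = −nFE° = −RT ln K, so ln K = nFE°/(RT) = (1)(96485)(+0.16) / ((8.314)(298)) = 6.231.

6.2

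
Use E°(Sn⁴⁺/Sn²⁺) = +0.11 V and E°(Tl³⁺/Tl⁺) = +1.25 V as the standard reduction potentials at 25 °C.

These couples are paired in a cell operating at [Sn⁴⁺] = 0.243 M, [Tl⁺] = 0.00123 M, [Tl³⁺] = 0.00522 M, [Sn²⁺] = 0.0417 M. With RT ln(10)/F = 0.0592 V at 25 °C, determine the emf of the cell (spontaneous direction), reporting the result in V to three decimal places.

+1.136 V

Tl³⁺/Tl⁺ is the cathode (higher E°), Sn⁴⁺/Sn²⁺ the anode: E°cell = +1.25 − (+0.11) = +1.14 V, n = 2.
Overall: Tl³⁺(aq) + Sn²⁺(aq) → Tl⁺(aq) + Sn⁴⁺(aq)
Q = [Tl⁺]·[Sn⁴⁺] / ([Tl³⁺]·[Sn²⁺]); log Q = 0.138.
E = E° − (0.0592/n) log Q = +1.14 − (0.0592/2)(0.138) = +1.136 V.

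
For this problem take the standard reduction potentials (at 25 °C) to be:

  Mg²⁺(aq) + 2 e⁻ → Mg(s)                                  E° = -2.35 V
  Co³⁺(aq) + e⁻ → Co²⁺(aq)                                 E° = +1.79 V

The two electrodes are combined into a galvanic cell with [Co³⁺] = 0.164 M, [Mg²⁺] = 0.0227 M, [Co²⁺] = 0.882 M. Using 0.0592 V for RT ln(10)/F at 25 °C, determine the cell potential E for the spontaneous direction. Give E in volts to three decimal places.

+4.145 V

Co³⁺/Co²⁺ is the cathode (higher E°), Mg²⁺/Mg the anode: E°cell = +1.79 − (-2.35) = +4.14 V, n = 2.
Overall: 2 Co³⁺(aq) + Mg(s) → 2 Co²⁺(aq) + Mg²⁺(aq)
Q = [Co²⁺]^2·[Mg²⁺] / ([Co³⁺]^2); log Q = -0.183.
E = E° − (0.0592/n) log Q = +4.14 − (0.0592/2)(-0.183) = +4.145 V.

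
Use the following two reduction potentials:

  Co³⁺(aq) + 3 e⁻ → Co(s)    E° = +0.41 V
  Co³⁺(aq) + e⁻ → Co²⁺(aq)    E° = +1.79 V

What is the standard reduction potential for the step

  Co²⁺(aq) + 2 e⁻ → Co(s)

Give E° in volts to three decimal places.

Sequential free energies add, so n₃E°₃ = n₁E°₁ + n₂E°₂.
With n₃ = 3, and the known step contributing 1×(+1.79) V, the unknown satisfies 2·E° = 3×(+0.41) − 1×(+1.79) = -0.560.
E° = -0.560 / 2 = -0.280 V.

-0.280 V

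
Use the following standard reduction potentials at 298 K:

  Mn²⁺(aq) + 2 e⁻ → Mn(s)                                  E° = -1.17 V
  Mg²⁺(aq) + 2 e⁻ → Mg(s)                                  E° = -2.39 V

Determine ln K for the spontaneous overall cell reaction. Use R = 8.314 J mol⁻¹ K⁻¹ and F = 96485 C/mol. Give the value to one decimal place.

Cathode: Mn²⁺/Mn; anode: Mg²⁺/Mg. E°cell = (-1.17) − (-2.39) = +1.22 V, with n = 2.
ΔG° = −nFE° = −RT ln K, so ln K = nFE°/(RT) = (2)(96485)(+1.22) / ((8.314)(298)) = 95.022.

95.0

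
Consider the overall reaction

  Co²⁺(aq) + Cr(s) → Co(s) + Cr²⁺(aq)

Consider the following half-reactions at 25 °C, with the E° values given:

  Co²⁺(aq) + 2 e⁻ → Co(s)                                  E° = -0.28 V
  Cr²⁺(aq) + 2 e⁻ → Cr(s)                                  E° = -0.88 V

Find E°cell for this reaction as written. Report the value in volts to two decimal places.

The Co²⁺/Co couple has the higher reduction potential, so it is the cathode; Cr²⁺/Cr is oxidised at the anode.
E°cell = E°(cathode) − E°(anode) = (-0.28) − (-0.88) = +0.60 V.

+0.60 V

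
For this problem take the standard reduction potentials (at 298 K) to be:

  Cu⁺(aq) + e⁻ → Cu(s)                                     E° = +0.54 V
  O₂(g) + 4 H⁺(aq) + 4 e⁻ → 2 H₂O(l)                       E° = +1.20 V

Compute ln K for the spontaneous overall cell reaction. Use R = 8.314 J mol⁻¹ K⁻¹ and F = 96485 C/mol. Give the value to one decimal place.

102.8

Cathode: O₂/H₂O; anode: Cu⁺/Cu. E°cell = (+1.20) − (+0.54) = +0.66 V, with n = 4.
ΔG° = −nFE° = −RT ln K, so ln K = nFE°/(RT) = (4)(96485)(+0.66) / ((8.314)(298)) = 102.810.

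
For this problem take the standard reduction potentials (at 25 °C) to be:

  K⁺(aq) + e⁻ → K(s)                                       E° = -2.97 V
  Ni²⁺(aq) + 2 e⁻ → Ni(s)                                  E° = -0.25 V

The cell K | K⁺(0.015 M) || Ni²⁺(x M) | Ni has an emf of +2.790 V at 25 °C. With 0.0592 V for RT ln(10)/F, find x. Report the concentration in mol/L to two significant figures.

0.052 M

Ni²⁺/Ni is the cathode, K⁺/K the anode: E°cell = +2.72 V, n = 2.
Overall reaction: Ni²⁺(aq) + 2 K(s) → Ni(s) + 2 K⁺(aq); Q = [K⁺]^2/[Ni²⁺]^1.
From E = E° − (0.0592/n) log Q: log Q = (E° − E)·n/0.0592 = (+2.72 − (+2.790))·2/0.0592 = -2.3649.
So 1·log[Ni²⁺] = 2·log(0.015) − log Q = -3.6478 − (-2.3649) = -1.2829; [Ni²⁺] = 10^(-1.2829) ≈ 0.052 M.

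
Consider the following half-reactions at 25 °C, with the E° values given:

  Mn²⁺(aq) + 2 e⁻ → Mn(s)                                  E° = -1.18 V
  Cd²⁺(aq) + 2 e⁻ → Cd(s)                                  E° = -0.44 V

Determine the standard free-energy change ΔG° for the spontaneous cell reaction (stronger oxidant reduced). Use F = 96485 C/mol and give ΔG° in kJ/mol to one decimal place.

-142.8 kJ/mol

Cd²⁺/Cd (E° = -0.44 V) is the cathode; Mn²⁺/Mn (E° = -1.18 V) is the anode, so E°cell = +0.74 V.
Balancing electrons gives n = 2 (lcm of 2 and 2).
ΔG° = −nFE° = −(2)(96485)(+0.74) = -142,798 J = -142.8 kJ/mol.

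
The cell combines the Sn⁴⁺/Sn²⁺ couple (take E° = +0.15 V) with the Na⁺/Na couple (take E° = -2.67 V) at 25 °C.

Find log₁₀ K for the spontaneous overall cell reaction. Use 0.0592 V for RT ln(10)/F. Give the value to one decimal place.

95.3

Cathode: Sn⁴⁺/Sn²⁺; anode: Na⁺/Na. E°cell = +2.82 V, n = 2.
log K = nE°cell / 0.0592 = (2)(+2.82) / 0.0592 = 95.3.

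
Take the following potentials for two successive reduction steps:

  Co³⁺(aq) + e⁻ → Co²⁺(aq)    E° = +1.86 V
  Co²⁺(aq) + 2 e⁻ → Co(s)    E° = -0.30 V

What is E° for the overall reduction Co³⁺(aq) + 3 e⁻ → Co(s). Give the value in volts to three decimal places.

+0.420 V

Adding the free-energy changes (−nFE°) of the two steps gives −n₃FE°₃ = −n₁FE°₁ − n₂FE°₂.
E°₃ = (1×+1.86 + 2×-0.30) / 3 = (+1.260) / 3 = +0.420 V.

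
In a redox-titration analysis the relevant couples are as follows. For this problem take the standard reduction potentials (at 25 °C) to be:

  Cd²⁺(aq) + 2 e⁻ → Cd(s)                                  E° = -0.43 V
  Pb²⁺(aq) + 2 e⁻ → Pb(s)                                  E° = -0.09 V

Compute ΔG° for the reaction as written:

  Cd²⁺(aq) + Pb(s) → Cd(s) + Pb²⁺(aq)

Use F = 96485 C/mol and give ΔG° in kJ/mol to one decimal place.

+65.6 kJ/mol

As written, Cd²⁺/Cd is reduced (cathode) and Pb²⁺/Pb is oxidised (anode), so E°cell = (-0.43) − (-0.09) = -0.34 V.
Balancing electrons gives n = 2.
ΔG° = −nFE° = −(2)(96485)(-0.34) = 65,610 J = +65.6 kJ/mol.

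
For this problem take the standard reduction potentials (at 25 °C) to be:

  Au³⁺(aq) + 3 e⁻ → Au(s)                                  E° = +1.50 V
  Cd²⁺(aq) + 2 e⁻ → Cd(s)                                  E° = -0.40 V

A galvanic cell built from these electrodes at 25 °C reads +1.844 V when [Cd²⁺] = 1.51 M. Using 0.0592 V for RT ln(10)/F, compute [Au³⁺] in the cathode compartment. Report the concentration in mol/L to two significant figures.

Au³⁺/Au is the cathode, Cd²⁺/Cd the anode: E°cell = +1.90 V, n = 6.
Overall reaction: 2 Au³⁺(aq) + 3 Cd(s) → 2 Au(s) + 3 Cd²⁺(aq); Q = [Cd²⁺]^3/[Au³⁺]^2.
From E = E° − (0.0592/n) log Q: log Q = (E° − E)·n/0.0592 = (+1.90 − (+1.844))·6/0.0592 = 5.6757.
So 2·log[Au³⁺] = 3·log(1.51) − log Q = 0.5369 − (5.6757) = -5.1388; log[Au³⁺] = -5.1388 / 2 = -2.5694; [Au³⁺] = 10^(-2.5694) ≈ 0.0027 M.

0.0027 M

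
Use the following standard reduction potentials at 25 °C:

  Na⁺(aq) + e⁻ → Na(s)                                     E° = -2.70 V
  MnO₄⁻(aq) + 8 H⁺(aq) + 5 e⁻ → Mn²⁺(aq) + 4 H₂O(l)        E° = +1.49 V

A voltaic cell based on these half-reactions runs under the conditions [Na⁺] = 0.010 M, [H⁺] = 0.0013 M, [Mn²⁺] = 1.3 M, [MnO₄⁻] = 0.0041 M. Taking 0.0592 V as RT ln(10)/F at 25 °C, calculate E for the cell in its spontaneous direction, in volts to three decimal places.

MnO₄⁻/Mn²⁺ is the cathode (higher E°), Na⁺/Na the anode: E°cell = +1.49 − (-2.70) = +4.19 V, n = 5.
Overall: MnO₄⁻(aq) + 8 H⁺(aq) + 5 Na(s) → Mn²⁺(aq) + 4 H₂O(l) + 5 Na⁺(aq)
Q = [Mn²⁺]·[Na⁺]^5 / ([MnO₄⁻]·[H⁺]^8); log Q = 15.590.
E = E° − (0.0592/n) log Q = +4.19 − (0.0592/5)(15.590) = +4.005 V.

+4.005 V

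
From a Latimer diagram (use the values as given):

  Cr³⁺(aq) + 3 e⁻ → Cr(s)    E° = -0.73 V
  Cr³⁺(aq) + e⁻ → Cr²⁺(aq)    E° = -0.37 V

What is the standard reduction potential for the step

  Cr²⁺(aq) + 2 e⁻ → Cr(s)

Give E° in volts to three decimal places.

-0.910 V

Sequential free energies add, so n₃E°₃ = n₁E°₁ + n₂E°₂.
With n₃ = 3, and the known step contributing 1×(-0.37) V, the unknown satisfies 2·E° = 3×(-0.73) − 1×(-0.37) = -1.820.
E° = -1.820 / 2 = -0.910 V.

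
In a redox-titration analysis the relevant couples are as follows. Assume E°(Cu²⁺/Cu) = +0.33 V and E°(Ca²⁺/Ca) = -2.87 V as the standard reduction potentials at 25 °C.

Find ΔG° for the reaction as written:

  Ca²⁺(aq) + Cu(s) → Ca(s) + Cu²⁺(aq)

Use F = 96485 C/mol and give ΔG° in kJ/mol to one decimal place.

As written, Ca²⁺/Ca is reduced (cathode) and Cu²⁺/Cu is oxidised (anode), so E°cell = (-2.87) − (+0.33) = -3.20 V.
Balancing electrons gives n = 2.
ΔG° = −nFE° = −(2)(96485)(-3.20) = 617,504 J = +617.5 kJ/mol.

+617.5 kJ/mol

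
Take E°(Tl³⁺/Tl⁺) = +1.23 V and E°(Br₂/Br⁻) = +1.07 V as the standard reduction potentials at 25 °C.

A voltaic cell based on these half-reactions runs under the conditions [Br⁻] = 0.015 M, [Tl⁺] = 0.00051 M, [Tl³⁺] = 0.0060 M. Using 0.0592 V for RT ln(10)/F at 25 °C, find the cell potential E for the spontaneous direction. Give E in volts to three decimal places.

+0.084 V

Tl³⁺/Tl⁺ is the cathode (higher E°), Br₂/Br⁻ the anode: E°cell = +1.23 − (+1.07) = +0.16 V, n = 2.
Overall: Tl³⁺(aq) + 2 Br⁻(aq) → Tl⁺(aq) + Br₂(l)
Q = [Tl⁺] / ([Tl³⁺]·[Br⁻]^2); log Q = 2.577.
E = E° − (0.0592/n) log Q = +0.16 − (0.0592/2)(2.577) = +0.084 V.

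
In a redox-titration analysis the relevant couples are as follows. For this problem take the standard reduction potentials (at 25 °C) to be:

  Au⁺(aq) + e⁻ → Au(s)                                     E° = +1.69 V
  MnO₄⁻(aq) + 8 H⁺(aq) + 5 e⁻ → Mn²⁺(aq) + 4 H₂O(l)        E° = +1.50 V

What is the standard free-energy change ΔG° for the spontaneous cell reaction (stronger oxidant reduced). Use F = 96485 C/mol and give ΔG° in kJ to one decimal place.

Au⁺/Au (E° = +1.69 V) is the cathode; MnO₄⁻/Mn²⁺ (E° = +1.50 V) is the anode, so E°cell = +0.19 V.
Balancing electrons gives n = 5 (lcm of 1 and 5).
ΔG° = −nFE° = −(5)(96485)(+0.19) = -91,661 J = -91.7 kJ.

-91.7 kJ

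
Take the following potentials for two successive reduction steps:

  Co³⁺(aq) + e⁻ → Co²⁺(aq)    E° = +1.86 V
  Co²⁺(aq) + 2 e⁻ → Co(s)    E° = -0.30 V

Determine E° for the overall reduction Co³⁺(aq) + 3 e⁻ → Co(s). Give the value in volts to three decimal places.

Since ΔG° = −nFE° is additive over sequential reductions, n₃E°₃ = n₁E°₁ + n₂E°₂.
E°₃ = (1×+1.86 + 2×-0.30) / 3 = (+1.260) / 3 = +0.420 V.

+0.420 V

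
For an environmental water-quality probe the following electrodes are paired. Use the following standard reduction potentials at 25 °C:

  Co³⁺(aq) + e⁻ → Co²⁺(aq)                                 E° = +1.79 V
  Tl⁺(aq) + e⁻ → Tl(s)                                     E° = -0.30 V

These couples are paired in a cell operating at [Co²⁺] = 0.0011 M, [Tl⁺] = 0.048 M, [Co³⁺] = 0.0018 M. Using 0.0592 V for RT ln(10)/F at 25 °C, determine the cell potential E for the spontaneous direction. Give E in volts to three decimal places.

+2.181 V

Co³⁺/Co²⁺ is the cathode (higher E°), Tl⁺/Tl the anode: E°cell = +1.79 − (-0.30) = +2.09 V, n = 1.
Overall: Co³⁺(aq) + Tl(s) → Co²⁺(aq) + Tl⁺(aq)
Q = [Co²⁺]·[Tl⁺] / ([Co³⁺]); log Q = -1.533.
E = E° − (0.0592/n) log Q = +2.09 − (0.0592/1)(-1.533) = +2.181 V.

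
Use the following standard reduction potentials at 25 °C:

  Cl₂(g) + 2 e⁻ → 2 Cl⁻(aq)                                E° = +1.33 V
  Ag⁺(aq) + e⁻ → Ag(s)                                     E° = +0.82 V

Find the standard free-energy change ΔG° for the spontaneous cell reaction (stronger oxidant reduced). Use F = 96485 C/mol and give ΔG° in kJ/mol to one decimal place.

Cl₂/Cl⁻ (E° = +1.33 V) is the cathode; Ag⁺/Ag (E° = +0.82 V) is the anode, so E°cell = +0.51 V.
Balancing electrons gives n = 2 (lcm of 2 and 1).
ΔG° = −nFE° = −(2)(96485)(+0.51) = -98,415 J = -98.4 kJ/mol.

-98.4 kJ/mol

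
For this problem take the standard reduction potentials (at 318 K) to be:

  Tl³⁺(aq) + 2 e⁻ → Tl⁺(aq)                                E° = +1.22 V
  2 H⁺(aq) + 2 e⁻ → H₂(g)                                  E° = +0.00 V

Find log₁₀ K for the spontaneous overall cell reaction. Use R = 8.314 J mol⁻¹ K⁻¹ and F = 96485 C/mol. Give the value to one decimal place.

Cathode: Tl³⁺/Tl⁺; anode: H⁺/H₂. E°cell = (+1.22) − (+0.00) = +1.22 V, with n = 2.
ΔG° = −nFE° = −RT ln K, so ln K = nFE°/(RT) = (2)(96485)(+1.22) / ((8.314)(318)) = 89.046.
log₁₀ K = 89.046 / ln 10 = 38.7.

38.7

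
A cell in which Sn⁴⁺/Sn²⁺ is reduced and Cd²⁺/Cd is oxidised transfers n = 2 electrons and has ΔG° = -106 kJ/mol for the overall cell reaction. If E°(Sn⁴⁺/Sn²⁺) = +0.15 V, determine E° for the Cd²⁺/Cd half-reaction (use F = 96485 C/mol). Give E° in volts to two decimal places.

E°cell = −ΔG°/(nF) = −(-106×10³)/((2)(96485)) = +0.549 V.
Since Sn⁴⁺/Sn²⁺ is the cathode and Cd²⁺/Cd the anode, E°cell = E°(Sn⁴⁺/Sn²⁺) − E°(Cd²⁺/Cd).
So E°(Cd²⁺/Cd) = E°(Sn⁴⁺/Sn²⁺) − E°cell = (+0.15) − (+0.549) = -0.40 V.

-0.40 V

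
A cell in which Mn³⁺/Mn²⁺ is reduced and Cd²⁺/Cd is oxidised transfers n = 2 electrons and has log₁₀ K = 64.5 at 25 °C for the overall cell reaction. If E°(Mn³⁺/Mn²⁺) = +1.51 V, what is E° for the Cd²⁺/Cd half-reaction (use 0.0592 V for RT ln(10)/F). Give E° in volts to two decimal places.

E°cell = (0.0592/n)·log K = (0.0592/2)(64.5) = +1.909 V.
Since Mn³⁺/Mn²⁺ is the cathode and Cd²⁺/Cd the anode, E°cell = E°(Mn³⁺/Mn²⁺) − E°(Cd²⁺/Cd).
So E°(Cd²⁺/Cd) = E°(Mn³⁺/Mn²⁺) − E°cell = (+1.51) − (+1.909) = -0.40 V.

-0.40 V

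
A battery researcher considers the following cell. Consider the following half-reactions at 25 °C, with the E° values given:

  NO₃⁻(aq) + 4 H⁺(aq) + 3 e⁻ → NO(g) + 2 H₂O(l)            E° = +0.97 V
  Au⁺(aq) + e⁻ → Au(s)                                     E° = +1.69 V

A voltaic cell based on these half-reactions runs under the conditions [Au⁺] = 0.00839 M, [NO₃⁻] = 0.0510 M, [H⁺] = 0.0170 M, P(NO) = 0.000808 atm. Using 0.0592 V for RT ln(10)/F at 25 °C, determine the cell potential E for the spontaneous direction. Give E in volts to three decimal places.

+0.701 V

Au⁺/Au is the cathode (higher E°), NO₃⁻/NO the anode: E°cell = +1.69 − (+0.97) = +0.72 V, n = 3.
Overall: 3 Au⁺(aq) + NO(g) + 2 H₂O(l) → 3 Au(s) + NO₃⁻(aq) + 4 H⁺(aq)
Q = [NO₃⁻]·[H⁺]^4 / ([Au⁺]^3·P(NO)); log Q = 0.951.
E = E° − (0.0592/n) log Q = +0.72 − (0.0592/3)(0.951) = +0.701 V.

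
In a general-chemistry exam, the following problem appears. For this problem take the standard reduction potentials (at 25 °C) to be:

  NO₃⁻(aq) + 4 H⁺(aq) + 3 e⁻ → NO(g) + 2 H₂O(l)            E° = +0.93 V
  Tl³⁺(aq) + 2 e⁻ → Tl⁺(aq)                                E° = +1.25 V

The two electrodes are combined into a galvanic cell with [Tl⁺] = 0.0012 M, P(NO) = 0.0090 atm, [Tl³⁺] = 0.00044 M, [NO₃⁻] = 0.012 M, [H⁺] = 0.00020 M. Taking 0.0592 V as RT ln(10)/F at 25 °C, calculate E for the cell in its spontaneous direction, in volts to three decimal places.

Tl³⁺/Tl⁺ is the cathode (higher E°), NO₃⁻/NO the anode: E°cell = +1.25 − (+0.93) = +0.32 V, n = 6.
Overall: 3 Tl³⁺(aq) + 2 NO(g) + 4 H₂O(l) → 3 Tl⁺(aq) + 2 NO₃⁻(aq) + 8 H⁺(aq)
Q = [Tl⁺]^3·[NO₃⁻]^2·[H⁺]^8 / ([Tl³⁺]^3·P(NO)^2); log Q = -28.035.
E = E° − (0.0592/n) log Q = +0.32 − (0.0592/6)(-28.035) = +0.597 V.

+0.597 V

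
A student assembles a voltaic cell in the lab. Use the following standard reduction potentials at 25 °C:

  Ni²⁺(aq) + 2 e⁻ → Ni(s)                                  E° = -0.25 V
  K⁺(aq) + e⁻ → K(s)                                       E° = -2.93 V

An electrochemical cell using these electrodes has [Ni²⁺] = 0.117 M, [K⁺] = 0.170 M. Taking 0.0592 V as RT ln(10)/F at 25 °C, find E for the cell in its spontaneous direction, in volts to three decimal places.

+2.698 V

Ni²⁺/Ni is the cathode (higher E°), K⁺/K the anode: E°cell = -0.25 − (-2.93) = +2.68 V, n = 2.
Overall: Ni²⁺(aq) + 2 K(s) → Ni(s) + 2 K⁺(aq)
Q = [K⁺]^2 / ([Ni²⁺]); log Q = -0.607.
E = E° − (0.0592/n) log Q = +2.68 − (0.0592/2)(-0.607) = +2.698 V.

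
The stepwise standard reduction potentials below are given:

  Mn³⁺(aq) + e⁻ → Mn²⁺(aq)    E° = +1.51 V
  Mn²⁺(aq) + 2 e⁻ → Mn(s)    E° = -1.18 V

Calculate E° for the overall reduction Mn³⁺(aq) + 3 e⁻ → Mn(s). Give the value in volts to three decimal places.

Standard free energies of sequential steps add: ΔG°₃ = ΔG°₁ + ΔG°₂, so n₃E°₃ = n₁E°₁ + n₂E°₂.
E°₃ = (1×+1.51 + 2×-1.18) / 3 = (-0.850) / 3 = -0.283 V.
Simply averaging or adding the two E° values would be wrong; the electron-weighted sum is required.

-0.283 V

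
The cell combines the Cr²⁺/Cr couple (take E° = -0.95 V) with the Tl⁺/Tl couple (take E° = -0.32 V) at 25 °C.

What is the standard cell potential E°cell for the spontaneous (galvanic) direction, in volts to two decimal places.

+0.63 V

The Tl⁺/Tl couple has the higher reduction potential, so it is the cathode; Cr²⁺/Cr is oxidised at the anode.
E°cell = E°(cathode) − E°(anode) = (-0.32) − (-0.95) = +0.63 V.
Since E°cell > 0, the reaction is spontaneous under standard conditions.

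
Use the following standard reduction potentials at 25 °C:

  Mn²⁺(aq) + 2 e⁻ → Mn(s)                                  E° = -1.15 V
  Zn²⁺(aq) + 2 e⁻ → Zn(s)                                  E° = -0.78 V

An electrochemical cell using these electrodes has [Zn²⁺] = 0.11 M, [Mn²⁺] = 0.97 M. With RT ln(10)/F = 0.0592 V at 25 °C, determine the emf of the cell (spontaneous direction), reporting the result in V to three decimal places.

+0.342 V

Zn²⁺/Zn is the cathode (higher E°), Mn²⁺/Mn the anode: E°cell = -0.78 − (-1.15) = +0.37 V, n = 2.
Overall: Zn²⁺(aq) + Mn(s) → Zn(s) + Mn²⁺(aq)
Q = [Mn²⁺] / ([Zn²⁺]); log Q = 0.945.
E = E° − (0.0592/n) log Q = +0.37 − (0.0592/2)(0.945) = +0.342 V.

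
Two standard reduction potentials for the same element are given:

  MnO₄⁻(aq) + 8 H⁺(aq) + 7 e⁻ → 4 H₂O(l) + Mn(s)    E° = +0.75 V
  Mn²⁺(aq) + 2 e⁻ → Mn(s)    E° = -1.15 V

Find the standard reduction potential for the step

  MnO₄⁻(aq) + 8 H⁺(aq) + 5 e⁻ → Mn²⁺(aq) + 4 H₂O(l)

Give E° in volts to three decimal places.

Sequential free energies add, so n₃E°₃ = n₁E°₁ + n₂E°₂.
With n₃ = 7, and the known step contributing 2×(-1.15) V, the unknown satisfies 5·E° = 7×(+0.75) − 2×(-1.15) = +7.550.
E° = +7.550 / 5 = +1.510 V.

+1.510 V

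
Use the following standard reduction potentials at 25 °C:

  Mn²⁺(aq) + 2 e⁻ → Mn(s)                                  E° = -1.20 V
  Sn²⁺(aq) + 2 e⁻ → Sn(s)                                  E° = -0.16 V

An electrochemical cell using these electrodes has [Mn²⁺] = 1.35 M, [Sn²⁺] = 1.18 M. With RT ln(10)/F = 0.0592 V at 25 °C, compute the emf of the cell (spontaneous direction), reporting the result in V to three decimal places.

Sn²⁺/Sn is the cathode (higher E°), Mn²⁺/Mn the anode: E°cell = -0.16 − (-1.20) = +1.04 V, n = 2.
Overall: Sn²⁺(aq) + Mn(s) → Sn(s) + Mn²⁺(aq)
Q = [Mn²⁺] / ([Sn²⁺]); log Q = 0.058.
E = E° − (0.0592/n) log Q = +1.04 − (0.0592/2)(0.058) = +1.038 V.

+1.038 V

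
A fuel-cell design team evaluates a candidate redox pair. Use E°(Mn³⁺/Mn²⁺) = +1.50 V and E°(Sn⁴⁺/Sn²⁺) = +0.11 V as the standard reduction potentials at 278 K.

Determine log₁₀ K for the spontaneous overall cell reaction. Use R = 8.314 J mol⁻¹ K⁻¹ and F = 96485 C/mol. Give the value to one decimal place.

50.4

Cathode: Mn³⁺/Mn²⁺; anode: Sn⁴⁺/Sn²⁺. E°cell = (+1.50) − (+0.11) = +1.39 V, with n = 2.
ΔG° = −nFE° = −RT ln K, so ln K = nFE°/(RT) = (2)(96485)(+1.39) / ((8.314)(278)) = 116.051.
log₁₀ K = 116.051 / ln 10 = 50.4.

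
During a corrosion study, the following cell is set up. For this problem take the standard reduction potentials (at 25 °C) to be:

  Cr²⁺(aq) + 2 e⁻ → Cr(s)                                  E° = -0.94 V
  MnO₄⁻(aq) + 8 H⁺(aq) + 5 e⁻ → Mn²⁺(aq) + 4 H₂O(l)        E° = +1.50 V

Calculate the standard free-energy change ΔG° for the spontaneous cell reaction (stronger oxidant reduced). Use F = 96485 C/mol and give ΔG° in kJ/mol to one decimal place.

MnO₄⁻/Mn²⁺ (E° = +1.50 V) is the cathode; Cr²⁺/Cr (E° = -0.94 V) is the anode, so E°cell = +2.44 V.
Balancing electrons gives n = 10 (lcm of 5 and 2).
ΔG° = −nFE° = −(10)(96485)(+2.44) = -2,354,234 J = -2354.2 kJ/mol.

-2354.2 kJ/mol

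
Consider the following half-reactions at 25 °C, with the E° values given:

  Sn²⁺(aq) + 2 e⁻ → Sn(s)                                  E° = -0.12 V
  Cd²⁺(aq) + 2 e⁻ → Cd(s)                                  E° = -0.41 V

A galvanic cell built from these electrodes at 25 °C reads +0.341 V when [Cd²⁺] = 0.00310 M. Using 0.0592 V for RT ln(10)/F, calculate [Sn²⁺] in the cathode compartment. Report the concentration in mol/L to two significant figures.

Sn²⁺/Sn is the cathode, Cd²⁺/Cd the anode: E°cell = +0.29 V, n = 2.
Overall reaction: Sn²⁺(aq) + Cd(s) → Sn(s) + Cd²⁺(aq); Q = [Cd²⁺]^1/[Sn²⁺]^1.
From E = E° − (0.0592/n) log Q: log Q = (E° − E)·n/0.0592 = (+0.29 − (+0.341))·2/0.0592 = -1.7230.
So 1·log[Sn²⁺] = 1·log(0.0031) − log Q = -2.5086 − (-1.7230) = -0.7856; [Sn²⁺] = 10^(-0.7856) ≈ 0.16 M.

0.16 M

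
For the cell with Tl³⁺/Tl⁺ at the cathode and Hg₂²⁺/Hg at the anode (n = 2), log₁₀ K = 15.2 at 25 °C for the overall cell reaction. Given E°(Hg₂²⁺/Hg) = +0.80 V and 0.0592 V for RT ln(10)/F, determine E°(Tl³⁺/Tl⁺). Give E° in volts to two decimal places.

E°cell = (0.0592/n)·log K = (0.0592/2)(15.2) = +0.450 V.
Since Tl³⁺/Tl⁺ is the cathode and Hg₂²⁺/Hg the anode, E°cell = E°(Tl³⁺/Tl⁺) − E°(Hg₂²⁺/Hg).
So E°(Tl³⁺/Tl⁺) = E°cell + E°(Hg₂²⁺/Hg) = +0.450 + (+0.80) = +1.25 V.

+1.25 V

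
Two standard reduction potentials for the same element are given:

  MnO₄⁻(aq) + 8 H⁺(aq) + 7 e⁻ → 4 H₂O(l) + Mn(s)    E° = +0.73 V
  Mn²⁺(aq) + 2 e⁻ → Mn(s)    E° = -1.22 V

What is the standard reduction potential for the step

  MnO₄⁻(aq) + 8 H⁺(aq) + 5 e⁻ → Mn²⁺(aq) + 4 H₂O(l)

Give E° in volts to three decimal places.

Sequential free energies add, so n₃E°₃ = n₁E°₁ + n₂E°₂.
With n₃ = 7, and the known step contributing 2×(-1.22) V, the unknown satisfies 5·E° = 7×(+0.73) − 2×(-1.22) = +7.550.
E° = +7.550 / 5 = +1.510 V.

+1.510 V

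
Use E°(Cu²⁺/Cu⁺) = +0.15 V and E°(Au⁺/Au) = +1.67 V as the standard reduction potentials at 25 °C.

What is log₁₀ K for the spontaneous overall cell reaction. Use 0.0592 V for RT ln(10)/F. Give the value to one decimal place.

25.7

Cathode: Au⁺/Au; anode: Cu²⁺/Cu⁺. E°cell = +1.52 V, n = 1.
log K = nE°cell / 0.0592 = (1)(+1.52) / 0.0592 = 25.7.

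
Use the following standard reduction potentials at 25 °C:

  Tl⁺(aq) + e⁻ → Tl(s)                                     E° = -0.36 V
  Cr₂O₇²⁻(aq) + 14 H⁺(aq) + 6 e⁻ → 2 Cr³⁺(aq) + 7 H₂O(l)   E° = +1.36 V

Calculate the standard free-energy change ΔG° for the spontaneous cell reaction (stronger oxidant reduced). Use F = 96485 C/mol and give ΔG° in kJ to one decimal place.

-995.7 kJ

Cr₂O₇²⁻/Cr³⁺ (E° = +1.36 V) is the cathode; Tl⁺/Tl (E° = -0.36 V) is the anode, so E°cell = +1.72 V.
Balancing electrons gives n = 6 (lcm of 6 and 1).
ΔG° = −nFE° = −(6)(96485)(+1.72) = -995,725 J = -995.7 kJ.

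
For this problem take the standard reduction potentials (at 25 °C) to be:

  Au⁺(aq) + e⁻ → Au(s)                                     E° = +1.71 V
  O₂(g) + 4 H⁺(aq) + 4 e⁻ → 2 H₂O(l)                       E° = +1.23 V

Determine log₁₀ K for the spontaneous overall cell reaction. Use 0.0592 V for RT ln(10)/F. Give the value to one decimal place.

Cathode: Au⁺/Au; anode: O₂/H₂O. E°cell = +0.48 V, n = 4.
log K = nE°cell / 0.0592 = (4)(+0.48) / 0.0592 = 32.4.

32.4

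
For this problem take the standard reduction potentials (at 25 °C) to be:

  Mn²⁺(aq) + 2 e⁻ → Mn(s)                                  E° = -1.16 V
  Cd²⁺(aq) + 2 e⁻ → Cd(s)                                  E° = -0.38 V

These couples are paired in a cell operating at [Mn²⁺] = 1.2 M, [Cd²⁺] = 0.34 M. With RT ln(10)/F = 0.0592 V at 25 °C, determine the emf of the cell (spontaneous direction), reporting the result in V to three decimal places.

Cd²⁺/Cd is the cathode (higher E°), Mn²⁺/Mn the anode: E°cell = -0.38 − (-1.16) = +0.78 V, n = 2.
Overall: Cd²⁺(aq) + Mn(s) → Cd(s) + Mn²⁺(aq)
Q = [Mn²⁺] / ([Cd²⁺]); log Q = 0.548.
E = E° − (0.0592/n) log Q = +0.78 − (0.0592/2)(0.548) = +0.764 V.

+0.764 V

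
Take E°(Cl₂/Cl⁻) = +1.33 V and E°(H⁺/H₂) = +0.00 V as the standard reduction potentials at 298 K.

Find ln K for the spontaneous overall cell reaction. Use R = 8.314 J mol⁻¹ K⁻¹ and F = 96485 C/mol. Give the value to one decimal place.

Cathode: Cl₂/Cl⁻; anode: H⁺/H₂. E°cell = (+1.33) − (+0.00) = +1.33 V, with n = 2.
ΔG° = −nFE° = −RT ln K, so ln K = nFE°/(RT) = (2)(96485)(+1.33) / ((8.314)(298)) = 103.589.

103.6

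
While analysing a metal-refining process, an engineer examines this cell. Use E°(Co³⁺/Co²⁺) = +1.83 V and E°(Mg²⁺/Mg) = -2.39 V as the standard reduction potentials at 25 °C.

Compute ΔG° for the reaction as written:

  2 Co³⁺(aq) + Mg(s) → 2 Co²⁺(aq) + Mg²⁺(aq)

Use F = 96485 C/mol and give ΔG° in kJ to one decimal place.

As written, Co³⁺/Co²⁺ is reduced (cathode) and Mg²⁺/Mg is oxidised (anode), so E°cell = (+1.83) − (-2.39) = +4.22 V.
Balancing electrons gives n = 2.
ΔG° = −nFE° = −(2)(96485)(+4.22) = -814,333 J = -814.3 kJ.

-814.3 kJ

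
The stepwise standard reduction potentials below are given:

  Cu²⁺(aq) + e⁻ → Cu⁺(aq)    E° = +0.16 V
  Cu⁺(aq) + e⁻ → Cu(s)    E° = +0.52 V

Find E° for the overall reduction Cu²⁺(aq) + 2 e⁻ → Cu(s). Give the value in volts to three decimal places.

+0.340 V

Standard free energies of sequential steps add: ΔG°₃ = ΔG°₁ + ΔG°₂, so n₃E°₃ = n₁E°₁ + n₂E°₂.
E°₃ = (1×+0.16 + 1×+0.52) / 2 = (+0.680) / 2 = +0.340 V.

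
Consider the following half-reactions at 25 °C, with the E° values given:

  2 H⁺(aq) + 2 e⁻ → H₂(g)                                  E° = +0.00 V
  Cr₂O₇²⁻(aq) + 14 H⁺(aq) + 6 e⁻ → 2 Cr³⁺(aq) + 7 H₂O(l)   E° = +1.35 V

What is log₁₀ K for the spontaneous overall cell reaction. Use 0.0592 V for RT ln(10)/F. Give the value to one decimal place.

Cathode: Cr₂O₇²⁻/Cr³⁺; anode: H⁺/H₂. E°cell = +1.35 V, n = 6.
log K = nE°cell / 0.0592 = (6)(+1.35) / 0.0592 = 136.8.

136.8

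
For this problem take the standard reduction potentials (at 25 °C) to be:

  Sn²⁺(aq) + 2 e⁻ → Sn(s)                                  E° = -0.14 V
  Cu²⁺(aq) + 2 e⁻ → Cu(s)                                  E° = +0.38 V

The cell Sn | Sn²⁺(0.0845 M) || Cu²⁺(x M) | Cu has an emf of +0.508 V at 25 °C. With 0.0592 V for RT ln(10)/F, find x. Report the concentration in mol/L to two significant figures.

0.033 M

Cu²⁺/Cu is the cathode, Sn²⁺/Sn the anode: E°cell = +0.52 V, n = 2.
Overall reaction: Cu²⁺(aq) + Sn(s) → Cu(s) + Sn²⁺(aq); Q = [Sn²⁺]^1/[Cu²⁺]^1.
From E = E° − (0.0592/n) log Q: log Q = (E° − E)·n/0.0592 = (+0.52 − (+0.508))·2/0.0592 = 0.4054.
So 1·log[Cu²⁺] = 1·log(0.0845) − log Q = -1.0731 − (0.4054) = -1.4785; [Cu²⁺] = 10^(-1.4785) ≈ 0.033 M.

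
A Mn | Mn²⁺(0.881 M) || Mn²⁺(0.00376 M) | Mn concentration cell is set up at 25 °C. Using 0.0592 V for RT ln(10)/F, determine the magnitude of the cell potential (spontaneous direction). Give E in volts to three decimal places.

+0.070 V

For a concentration cell E°cell = 0. The 0.881 M side is the cathode (reduction is favoured where [Mn²⁺] is higher).
With n = 2, E = −(0.0592/2) log([Mn²⁺]ₐₙ/[Mn²⁺]꜀ₐₜ) = −(0.0592/2) log(0.00376/0.881) = −(0.0592/2)(-2.370) = +0.070 V.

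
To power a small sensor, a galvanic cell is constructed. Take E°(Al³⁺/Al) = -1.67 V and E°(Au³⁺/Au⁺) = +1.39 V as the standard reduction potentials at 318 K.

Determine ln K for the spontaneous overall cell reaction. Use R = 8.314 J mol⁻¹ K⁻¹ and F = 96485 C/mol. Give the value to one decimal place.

Cathode: Au³⁺/Au⁺; anode: Al³⁺/Al. E°cell = (+1.39) − (-1.67) = +3.06 V, with n = 6.
ΔG° = −nFE° = −RT ln K, so ln K = nFE°/(RT) = (6)(96485)(+3.06) / ((8.314)(318)) = 670.032.

670.0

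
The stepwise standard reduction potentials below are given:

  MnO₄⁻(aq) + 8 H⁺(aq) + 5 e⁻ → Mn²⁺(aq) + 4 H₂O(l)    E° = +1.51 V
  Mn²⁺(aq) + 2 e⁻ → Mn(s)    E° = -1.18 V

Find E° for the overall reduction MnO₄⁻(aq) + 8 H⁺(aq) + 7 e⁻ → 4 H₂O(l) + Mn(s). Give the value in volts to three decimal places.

+0.741 V

Standard free energies of sequential steps add: ΔG°₃ = ΔG°₁ + ΔG°₂, so n₃E°₃ = n₁E°₁ + n₂E°₂.
E°₃ = (5×+1.51 + 2×-1.18) / 7 = (+5.190) / 7 = +0.741 V.
E° values themselves are not directly additive — weighting by electron count is essential.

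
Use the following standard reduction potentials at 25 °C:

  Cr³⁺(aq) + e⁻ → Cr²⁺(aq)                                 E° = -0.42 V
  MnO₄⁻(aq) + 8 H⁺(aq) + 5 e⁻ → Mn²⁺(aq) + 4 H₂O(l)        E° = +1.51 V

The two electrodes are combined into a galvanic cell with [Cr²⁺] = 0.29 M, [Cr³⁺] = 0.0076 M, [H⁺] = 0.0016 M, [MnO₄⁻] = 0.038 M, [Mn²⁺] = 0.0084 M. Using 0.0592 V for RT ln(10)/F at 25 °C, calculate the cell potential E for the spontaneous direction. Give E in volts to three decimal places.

+1.767 V

MnO₄⁻/Mn²⁺ is the cathode (higher E°), Cr³⁺/Cr²⁺ the anode: E°cell = +1.51 − (-0.42) = +1.93 V, n = 5.
Overall: MnO₄⁻(aq) + 8 H⁺(aq) + 5 Cr²⁺(aq) → Mn²⁺(aq) + 4 H₂O(l) + 5 Cr³⁺(aq)
Q = [Mn²⁺]·[Cr³⁺]^5 / ([MnO₄⁻]·[H⁺]^8·[Cr²⁺]^5); log Q = 13.804.
E = E° − (0.0592/n) log Q = +1.93 − (0.0592/5)(13.804) = +1.767 V.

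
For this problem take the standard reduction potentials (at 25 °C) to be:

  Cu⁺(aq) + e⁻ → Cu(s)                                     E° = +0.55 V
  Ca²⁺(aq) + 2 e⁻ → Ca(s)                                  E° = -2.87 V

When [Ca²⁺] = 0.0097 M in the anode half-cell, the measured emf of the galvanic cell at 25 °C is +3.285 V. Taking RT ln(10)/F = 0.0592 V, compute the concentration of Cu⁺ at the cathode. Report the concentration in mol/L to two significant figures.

0.00052 M

Cu⁺/Cu is the cathode, Ca²⁺/Ca the anode: E°cell = +3.42 V, n = 2.
Overall reaction: 2 Cu⁺(aq) + Ca(s) → 2 Cu(s) + Ca²⁺(aq); Q = [Ca²⁺]^1/[Cu⁺]^2.
From E = E° − (0.0592/n) log Q: log Q = (E° − E)·n/0.0592 = (+3.42 − (+3.285))·2/0.0592 = 4.5608.
So 2·log[Cu⁺] = 1·log(0.0097) − log Q = -2.0132 − (4.5608) = -6.5740; log[Cu⁺] = -6.5740 / 2 = -3.2870; [Cu⁺] = 10^(-3.2870) ≈ 0.00052 M.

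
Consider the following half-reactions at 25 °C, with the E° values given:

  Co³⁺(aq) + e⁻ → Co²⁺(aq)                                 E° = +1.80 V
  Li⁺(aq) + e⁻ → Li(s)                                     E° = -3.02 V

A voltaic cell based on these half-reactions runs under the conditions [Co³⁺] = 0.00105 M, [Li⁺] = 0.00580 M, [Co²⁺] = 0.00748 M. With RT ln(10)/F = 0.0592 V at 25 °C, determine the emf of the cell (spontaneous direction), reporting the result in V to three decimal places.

Co³⁺/Co²⁺ is the cathode (higher E°), Li⁺/Li the anode: E°cell = +1.80 − (-3.02) = +4.82 V, n = 1.
Overall: Co³⁺(aq) + Li(s) → Co²⁺(aq) + Li⁺(aq)
Q = [Co²⁺]·[Li⁺] / ([Co³⁺]); log Q = -1.384.
E = E° − (0.0592/n) log Q = +4.82 − (0.0592/1)(-1.384) = +4.902 V.

+4.902 V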